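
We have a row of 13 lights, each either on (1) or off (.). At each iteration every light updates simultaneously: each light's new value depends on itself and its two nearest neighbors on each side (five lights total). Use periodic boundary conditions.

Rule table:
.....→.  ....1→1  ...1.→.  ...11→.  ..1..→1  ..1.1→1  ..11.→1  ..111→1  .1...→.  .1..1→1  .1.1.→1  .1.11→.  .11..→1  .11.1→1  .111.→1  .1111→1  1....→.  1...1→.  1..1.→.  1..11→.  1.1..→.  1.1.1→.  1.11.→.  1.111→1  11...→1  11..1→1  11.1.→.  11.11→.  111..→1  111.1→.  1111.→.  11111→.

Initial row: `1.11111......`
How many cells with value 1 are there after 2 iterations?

1.11..11...1.
...11.111..11
count of 1: 7

7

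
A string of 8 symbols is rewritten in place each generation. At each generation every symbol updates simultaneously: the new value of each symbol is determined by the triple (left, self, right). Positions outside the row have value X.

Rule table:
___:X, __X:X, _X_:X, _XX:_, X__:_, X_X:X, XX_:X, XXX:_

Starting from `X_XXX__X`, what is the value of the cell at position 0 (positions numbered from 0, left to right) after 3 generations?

X

generation 1: XX__X_X_
generation 2: _X_XXXXX
generation 3: XXX_____
position 0 holds X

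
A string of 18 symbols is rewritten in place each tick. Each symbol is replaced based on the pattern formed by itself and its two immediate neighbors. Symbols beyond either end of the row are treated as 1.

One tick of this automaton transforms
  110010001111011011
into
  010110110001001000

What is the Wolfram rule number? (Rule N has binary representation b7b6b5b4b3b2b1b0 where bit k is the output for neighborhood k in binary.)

71

position 0: 111 → 0  (bit 7 = 0)
position 1: 110 → 1  (bit 6 = 1)
position 12: 101 → 0  (bit 5 = 0)
position 2: 100 → 0  (bit 4 = 0)
position 8: 011 → 0  (bit 3 = 0)
position 4: 010 → 1  (bit 2 = 1)
position 3: 001 → 1  (bit 1 = 1)
position 6: 000 → 1  (bit 0 = 1)
bits b7..b0 = 01000111 = 71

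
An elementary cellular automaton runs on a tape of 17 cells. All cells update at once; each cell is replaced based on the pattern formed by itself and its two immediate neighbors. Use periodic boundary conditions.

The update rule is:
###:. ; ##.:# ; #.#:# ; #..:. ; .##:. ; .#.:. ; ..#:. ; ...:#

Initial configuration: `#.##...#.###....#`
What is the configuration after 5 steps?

##.#.#..#..#.##..
.##.#.......#.#..
..##..#####..#..#
...#......#......
##...####...#####

##...####...#####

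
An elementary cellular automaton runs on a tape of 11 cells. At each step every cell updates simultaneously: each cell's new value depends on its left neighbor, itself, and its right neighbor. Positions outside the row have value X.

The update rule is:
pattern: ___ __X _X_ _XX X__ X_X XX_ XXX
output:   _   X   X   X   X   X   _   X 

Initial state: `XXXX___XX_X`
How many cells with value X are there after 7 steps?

XXX_X_XX_XX
XX_XXXX_XXX
X_XXXX_XXXX
_XXXX_XXXXX
XXXX_XXXXXX
XXX_XXXXXXX
XX_XXXXXXXX
count of X: 10

10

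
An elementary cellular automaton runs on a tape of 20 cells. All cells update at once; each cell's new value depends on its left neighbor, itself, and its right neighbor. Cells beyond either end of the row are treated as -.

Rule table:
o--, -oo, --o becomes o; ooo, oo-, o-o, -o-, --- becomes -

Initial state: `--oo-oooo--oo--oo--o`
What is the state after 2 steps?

oo-oo-o-oo---o---o-o

step 1: -oo--o---ooo-ooo-oo-
step 2: oo-oo-o-oo---o---o-o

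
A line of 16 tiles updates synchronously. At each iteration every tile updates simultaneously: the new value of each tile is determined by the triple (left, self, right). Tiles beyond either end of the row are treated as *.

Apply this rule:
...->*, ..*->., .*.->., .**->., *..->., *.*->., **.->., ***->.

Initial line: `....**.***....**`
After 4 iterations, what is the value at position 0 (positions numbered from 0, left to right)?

.**........**...
....******....*.
.**........**...  (repeats iteration 1; period 2)
iteration 4: ....******....*.
position 0 holds .

.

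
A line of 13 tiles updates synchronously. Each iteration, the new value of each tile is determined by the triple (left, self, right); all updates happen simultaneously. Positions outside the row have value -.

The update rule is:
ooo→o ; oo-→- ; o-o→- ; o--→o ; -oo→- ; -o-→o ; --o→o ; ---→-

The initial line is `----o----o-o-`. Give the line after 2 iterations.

---ooo--oo-oo
--o-o-oo-----

--o-o-oo-----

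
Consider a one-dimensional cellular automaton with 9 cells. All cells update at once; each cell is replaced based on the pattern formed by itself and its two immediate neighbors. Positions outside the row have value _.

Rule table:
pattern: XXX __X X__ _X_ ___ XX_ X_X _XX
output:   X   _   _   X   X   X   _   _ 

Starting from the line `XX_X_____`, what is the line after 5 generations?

_X_X_XXXX
_X_X__XXX
_X_X___XX
_X_X_X__X
_X_X_X__X

_X_X_X__X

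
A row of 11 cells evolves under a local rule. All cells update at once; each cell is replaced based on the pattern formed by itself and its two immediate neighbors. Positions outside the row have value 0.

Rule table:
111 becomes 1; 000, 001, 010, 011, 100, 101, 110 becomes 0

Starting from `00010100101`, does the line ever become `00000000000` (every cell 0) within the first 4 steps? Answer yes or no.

00000000000
all cells are 0 at step 1

yes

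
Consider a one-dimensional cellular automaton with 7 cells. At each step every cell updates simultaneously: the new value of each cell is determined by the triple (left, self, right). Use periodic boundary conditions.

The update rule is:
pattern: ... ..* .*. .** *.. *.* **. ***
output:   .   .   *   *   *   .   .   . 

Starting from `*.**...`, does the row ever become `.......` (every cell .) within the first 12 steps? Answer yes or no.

no

*.*.*..
*.*.**.
*.*.*..  (repeats step 1; period 2)
step 12: *.*.**.
step 12 is *.*.**., still not uniform .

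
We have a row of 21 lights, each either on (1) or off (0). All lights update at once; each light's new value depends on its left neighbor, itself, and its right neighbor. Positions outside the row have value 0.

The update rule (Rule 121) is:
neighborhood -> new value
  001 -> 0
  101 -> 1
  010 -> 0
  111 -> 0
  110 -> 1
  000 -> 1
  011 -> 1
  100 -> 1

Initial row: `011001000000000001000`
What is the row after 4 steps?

101001110000011101101

step 1: 011100111111111100111
step 2: 010110100000000110101
step 3: 001111011111110111010
step 4: 101001110000011101101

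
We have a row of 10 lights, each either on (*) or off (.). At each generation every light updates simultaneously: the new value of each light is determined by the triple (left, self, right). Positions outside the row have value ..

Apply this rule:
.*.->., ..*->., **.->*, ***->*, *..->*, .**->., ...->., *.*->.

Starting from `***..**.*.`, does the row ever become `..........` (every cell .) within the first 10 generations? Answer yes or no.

yes

generation 1: .***..*..*
generation 2: ..***..*..
generation 3: ...***..*.
generation 4: ....***..*
generation 5: .....***..
generation 6: ......***.
generation 7: .......***
generation 8: ........**
generation 9: .........*
generation 10: ..........
all cells are . at generation 10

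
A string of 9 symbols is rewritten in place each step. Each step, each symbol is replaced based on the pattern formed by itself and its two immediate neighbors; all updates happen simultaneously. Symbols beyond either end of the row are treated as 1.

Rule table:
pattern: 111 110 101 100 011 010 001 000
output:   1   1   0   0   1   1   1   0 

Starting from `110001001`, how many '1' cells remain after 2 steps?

7

110011011
110111011
count of 1: 7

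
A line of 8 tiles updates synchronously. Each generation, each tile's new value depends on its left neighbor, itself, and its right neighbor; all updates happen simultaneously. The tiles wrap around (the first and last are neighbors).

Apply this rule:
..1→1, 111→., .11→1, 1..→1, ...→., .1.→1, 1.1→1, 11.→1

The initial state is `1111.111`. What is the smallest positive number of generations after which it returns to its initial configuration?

...111..
..11.11.
.1111111
11.....1
.11...11
1111.111

6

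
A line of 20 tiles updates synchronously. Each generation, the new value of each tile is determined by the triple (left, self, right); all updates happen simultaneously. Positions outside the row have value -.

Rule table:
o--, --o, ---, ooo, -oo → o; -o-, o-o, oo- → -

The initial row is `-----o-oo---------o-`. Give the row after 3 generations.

ooooo--o-ooooooooo-o
oooo-oo--oooooooo---
ooo--o-ooooooooo-ooo

ooo--o-ooooooooo-ooo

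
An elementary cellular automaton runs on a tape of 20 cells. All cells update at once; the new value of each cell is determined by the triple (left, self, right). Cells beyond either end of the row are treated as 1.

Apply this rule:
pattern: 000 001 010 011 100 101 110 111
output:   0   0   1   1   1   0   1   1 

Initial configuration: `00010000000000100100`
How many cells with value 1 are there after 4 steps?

11

step 1: 10011000000000110110
step 2: 11011100000000110110
step 3: 11011110000000110110
step 4: 11011111000000110110
count of 1: 11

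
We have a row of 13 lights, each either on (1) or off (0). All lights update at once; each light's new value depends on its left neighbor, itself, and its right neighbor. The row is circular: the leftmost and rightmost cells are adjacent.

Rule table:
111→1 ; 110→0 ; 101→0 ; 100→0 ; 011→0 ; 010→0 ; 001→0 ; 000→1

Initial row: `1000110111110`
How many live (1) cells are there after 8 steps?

0010000011100
1000111001001
0010010000000
1000000111111
0011110011111
0001100001110
1100001100100
0001100000000
count of 1: 2

2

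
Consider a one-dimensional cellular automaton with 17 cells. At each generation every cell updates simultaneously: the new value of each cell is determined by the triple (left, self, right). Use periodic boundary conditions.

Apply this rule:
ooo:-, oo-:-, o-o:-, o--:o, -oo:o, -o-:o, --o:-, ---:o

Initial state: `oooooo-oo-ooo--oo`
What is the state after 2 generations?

oooooo-oo-oo-o-oo

-------o--o--o-o-
oooooo-oo-oo-o-oo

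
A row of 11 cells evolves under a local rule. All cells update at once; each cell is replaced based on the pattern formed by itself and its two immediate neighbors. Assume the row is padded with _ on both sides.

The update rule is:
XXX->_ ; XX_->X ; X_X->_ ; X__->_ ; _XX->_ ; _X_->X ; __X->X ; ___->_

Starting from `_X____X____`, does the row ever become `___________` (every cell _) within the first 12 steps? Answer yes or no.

no

step 1: XX___XX____
step 2: _X__X_X____
step 3: XX_XX_X____
step 4: _X__X_X____  (repeats step 2; period 2)
step 12: _X__X_X____
step 12 is _X__X_X____, still not uniform _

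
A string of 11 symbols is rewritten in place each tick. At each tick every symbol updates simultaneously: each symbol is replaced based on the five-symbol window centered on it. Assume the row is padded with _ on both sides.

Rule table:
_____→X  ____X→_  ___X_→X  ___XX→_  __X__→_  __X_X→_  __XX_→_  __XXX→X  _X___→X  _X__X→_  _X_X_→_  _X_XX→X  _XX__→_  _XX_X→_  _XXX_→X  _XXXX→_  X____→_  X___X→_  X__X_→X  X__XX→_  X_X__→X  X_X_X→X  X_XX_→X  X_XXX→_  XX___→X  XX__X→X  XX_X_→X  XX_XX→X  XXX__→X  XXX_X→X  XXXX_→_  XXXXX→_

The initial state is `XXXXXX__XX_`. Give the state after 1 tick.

X____XX___X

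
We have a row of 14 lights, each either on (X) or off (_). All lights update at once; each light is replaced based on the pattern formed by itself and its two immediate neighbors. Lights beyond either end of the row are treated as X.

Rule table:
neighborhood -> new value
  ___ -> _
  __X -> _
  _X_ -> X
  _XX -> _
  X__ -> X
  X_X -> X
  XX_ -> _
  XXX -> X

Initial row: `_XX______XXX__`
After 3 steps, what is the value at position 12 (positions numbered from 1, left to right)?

X__X______X_X_
_X_XX_____XXXX
XXX__X_____XXX
position 12 holds X

X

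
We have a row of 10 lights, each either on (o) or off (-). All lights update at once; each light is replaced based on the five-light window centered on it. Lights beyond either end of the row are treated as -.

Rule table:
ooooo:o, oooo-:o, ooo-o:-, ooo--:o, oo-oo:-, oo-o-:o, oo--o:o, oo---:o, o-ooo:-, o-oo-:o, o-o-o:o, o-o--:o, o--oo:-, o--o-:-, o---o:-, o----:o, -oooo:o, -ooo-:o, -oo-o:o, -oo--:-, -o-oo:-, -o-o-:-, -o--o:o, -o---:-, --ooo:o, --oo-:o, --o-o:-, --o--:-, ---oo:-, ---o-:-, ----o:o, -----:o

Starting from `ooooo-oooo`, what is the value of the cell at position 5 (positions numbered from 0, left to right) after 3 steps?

step 1: oooo---ooo
step 2: ooooo--ooo
step 3: oooooo-ooo
position 5 holds o

o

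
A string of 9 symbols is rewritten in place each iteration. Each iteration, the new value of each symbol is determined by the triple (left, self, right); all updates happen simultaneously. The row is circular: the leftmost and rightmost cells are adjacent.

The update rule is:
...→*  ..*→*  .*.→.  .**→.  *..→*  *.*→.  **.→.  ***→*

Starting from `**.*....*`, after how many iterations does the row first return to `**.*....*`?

27

*...****.
.***.**..
*.*....**
...****.*
***.**...
.*....***
..****.*.
**.**...*
*....***.
.****.*..
*.**...**
....***.*
****.*...
.**...***
...***.*.
***.*...*
**...***.
..***.*..
**.*...**
*...***.*
.***.*...
*.*...***
...***.**
***.*....
.*...****
..***.**.
**.*....*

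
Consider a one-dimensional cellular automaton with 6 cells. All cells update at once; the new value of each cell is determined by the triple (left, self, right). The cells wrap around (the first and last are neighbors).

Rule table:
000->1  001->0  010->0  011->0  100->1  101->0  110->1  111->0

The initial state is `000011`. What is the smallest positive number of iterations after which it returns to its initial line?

6

111001
001100
100111
110000
011110
000011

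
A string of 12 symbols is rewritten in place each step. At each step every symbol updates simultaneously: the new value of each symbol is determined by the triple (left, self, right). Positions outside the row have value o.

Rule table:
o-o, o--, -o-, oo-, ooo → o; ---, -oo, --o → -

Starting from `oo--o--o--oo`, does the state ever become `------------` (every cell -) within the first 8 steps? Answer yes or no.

no

step 1: ooo-oo-oo--o
step 2: oooo-oo-oo--
step 3: ooooo-oo-oo-
step 4: oooooo-oo-oo
step 5: ooooooo-oo-o
step 6: oooooooo-oo-
step 7: ooooooooo-oo
step 8: oooooooooo-o
step 8 is oooooooooo-o, still not uniform -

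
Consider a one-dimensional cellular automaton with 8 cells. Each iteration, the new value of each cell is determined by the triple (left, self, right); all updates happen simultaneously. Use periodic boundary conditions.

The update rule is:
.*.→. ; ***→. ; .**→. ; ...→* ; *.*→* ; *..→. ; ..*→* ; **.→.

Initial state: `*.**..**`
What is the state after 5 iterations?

iteration 1: .*...*..
iteration 2: *..**..*
iteration 3: ..*...*.
iteration 4: **..**..
iteration 5: ...*...*

...*...*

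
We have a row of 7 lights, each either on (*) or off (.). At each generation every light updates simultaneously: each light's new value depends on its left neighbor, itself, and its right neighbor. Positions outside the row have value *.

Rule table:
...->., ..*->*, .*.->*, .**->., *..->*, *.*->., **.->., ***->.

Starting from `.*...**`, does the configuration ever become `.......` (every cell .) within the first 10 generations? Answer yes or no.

yes

.**.*..
....***
*..*...
.****.*
.......
all cells are . at generation 5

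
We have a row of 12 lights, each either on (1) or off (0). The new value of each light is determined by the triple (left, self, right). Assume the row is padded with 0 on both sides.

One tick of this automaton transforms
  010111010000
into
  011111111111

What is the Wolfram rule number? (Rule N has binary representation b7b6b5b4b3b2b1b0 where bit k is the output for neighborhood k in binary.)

position 4: 111 → 1  (bit 7 = 1)
position 5: 110 → 1  (bit 6 = 1)
position 2: 101 → 1  (bit 5 = 1)
position 8: 100 → 1  (bit 4 = 1)
position 3: 011 → 1  (bit 3 = 1)
position 1: 010 → 1  (bit 2 = 1)
position 0: 001 → 0  (bit 1 = 0)
position 9: 000 → 1  (bit 0 = 1)
bits b7..b0 = 11111101 = 253

253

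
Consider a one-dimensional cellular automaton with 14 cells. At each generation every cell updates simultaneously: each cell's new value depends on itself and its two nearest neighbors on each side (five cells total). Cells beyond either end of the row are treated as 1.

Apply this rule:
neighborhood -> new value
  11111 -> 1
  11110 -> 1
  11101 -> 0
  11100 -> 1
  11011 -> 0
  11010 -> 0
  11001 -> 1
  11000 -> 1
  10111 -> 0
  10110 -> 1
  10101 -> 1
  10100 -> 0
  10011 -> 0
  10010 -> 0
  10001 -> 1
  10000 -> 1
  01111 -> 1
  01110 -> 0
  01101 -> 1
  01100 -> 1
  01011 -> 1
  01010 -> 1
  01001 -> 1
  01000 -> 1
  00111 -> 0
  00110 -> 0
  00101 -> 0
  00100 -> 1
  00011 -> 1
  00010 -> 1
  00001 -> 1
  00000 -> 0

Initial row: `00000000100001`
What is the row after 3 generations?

11000011111110
11111101111100
11111000111110

11111000111110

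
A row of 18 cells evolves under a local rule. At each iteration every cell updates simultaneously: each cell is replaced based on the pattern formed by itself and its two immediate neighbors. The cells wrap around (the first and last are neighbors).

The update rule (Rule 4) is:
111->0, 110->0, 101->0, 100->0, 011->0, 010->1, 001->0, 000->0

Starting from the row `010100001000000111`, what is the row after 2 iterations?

010100001000000000
010100001000000000

010100001000000000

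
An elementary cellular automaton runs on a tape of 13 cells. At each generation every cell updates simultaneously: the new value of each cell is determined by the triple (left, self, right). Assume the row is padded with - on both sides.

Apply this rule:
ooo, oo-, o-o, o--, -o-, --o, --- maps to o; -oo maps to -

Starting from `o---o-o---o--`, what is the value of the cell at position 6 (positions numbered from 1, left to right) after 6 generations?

ooooooooooooo
-oooooooooooo
o-ooooooooooo
oo-oooooooooo
-oo-ooooooooo
o-oo-oooooooo
position 6 holds o

o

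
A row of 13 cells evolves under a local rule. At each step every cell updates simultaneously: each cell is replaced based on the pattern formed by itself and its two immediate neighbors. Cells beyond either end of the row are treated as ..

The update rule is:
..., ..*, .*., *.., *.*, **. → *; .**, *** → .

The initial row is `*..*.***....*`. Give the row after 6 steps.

..***.......*

*****..******
....***.....*
****..*******
...***......*
***..********
..***.......*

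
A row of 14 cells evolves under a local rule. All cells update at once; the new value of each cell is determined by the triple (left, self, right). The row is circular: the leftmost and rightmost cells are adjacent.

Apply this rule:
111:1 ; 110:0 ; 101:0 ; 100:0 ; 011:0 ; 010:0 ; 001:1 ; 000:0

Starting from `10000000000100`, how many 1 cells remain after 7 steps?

00000000001001
00000000010010
00000000100100
00000001001000
00000010010000
00000100100000
00001001000000
count of 1: 2

2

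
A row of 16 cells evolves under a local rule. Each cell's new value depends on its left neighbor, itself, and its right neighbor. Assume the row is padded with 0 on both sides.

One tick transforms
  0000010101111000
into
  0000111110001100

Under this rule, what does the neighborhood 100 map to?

1

At position 13 the neighborhood is 100; the next row has 1 there.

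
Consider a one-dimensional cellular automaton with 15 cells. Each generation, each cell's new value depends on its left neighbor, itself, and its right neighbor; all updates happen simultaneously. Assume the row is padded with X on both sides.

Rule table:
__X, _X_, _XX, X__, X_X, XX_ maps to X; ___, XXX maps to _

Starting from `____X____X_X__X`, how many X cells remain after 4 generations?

X__XXX__XXXXXXX
XXXX_XXXX______
___XXX__XX____X
X_XX_XXXXXX__XX
count of X: 11

11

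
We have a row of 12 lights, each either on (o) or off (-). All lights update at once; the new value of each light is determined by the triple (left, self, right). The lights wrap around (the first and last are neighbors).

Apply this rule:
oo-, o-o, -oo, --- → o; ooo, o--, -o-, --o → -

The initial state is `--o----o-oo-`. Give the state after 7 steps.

o---oo--ooo-
--o-oo--o-oo
---ooo---ooo
-o-o-o-o-o-o
o-o-o-o-o-o-
-o-o-o-o-o-o  (repeats step 4; period 2)
step 7: o-o-o-o-o-o-

o-o-o-o-o-o-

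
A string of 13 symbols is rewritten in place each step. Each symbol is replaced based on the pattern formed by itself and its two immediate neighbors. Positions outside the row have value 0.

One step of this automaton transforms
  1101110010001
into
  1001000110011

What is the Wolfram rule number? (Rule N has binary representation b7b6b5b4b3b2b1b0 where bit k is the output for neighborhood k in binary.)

14

position 4: 111 → 0  (bit 7 = 0)
position 1: 110 → 0  (bit 6 = 0)
position 2: 101 → 0  (bit 5 = 0)
position 6: 100 → 0  (bit 4 = 0)
position 0: 011 → 1  (bit 3 = 1)
position 8: 010 → 1  (bit 2 = 1)
position 7: 001 → 1  (bit 1 = 1)
position 10: 000 → 0  (bit 0 = 0)
bits b7..b0 = 00001110 = 14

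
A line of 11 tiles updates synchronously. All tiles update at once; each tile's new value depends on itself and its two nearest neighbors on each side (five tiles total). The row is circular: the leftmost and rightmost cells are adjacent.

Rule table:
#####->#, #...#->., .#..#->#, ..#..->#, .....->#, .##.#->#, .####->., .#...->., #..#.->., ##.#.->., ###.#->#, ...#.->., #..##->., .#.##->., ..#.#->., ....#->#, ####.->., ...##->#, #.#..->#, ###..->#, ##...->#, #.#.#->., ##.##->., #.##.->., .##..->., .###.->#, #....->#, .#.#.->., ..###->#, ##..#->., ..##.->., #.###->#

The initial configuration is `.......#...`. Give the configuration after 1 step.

######.#.##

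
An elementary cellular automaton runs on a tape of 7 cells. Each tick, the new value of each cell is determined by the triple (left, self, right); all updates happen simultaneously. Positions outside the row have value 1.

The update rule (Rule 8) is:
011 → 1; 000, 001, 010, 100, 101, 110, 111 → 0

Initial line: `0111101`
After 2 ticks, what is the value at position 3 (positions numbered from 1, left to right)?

0

0100001
0000001
position 3 holds 0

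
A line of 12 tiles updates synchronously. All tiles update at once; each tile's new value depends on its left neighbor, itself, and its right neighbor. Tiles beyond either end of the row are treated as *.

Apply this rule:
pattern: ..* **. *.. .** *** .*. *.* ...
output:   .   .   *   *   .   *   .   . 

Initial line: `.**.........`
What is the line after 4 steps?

step 1: .*.*........
step 2: .*.**.......
step 3: .*.*.*......
step 4: .*.*.**.....

.*.*.**.....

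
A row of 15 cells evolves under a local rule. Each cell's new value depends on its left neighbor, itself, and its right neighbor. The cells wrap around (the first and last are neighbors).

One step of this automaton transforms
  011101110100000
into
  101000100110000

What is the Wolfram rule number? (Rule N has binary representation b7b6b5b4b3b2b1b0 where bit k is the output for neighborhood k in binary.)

position 2: 111 → 1  (bit 7 = 1)
position 3: 110 → 0  (bit 6 = 0)
position 4: 101 → 0  (bit 5 = 0)
position 10: 100 → 1  (bit 4 = 1)
position 1: 011 → 0  (bit 3 = 0)
position 9: 010 → 1  (bit 2 = 1)
position 0: 001 → 1  (bit 1 = 1)
position 11: 000 → 0  (bit 0 = 0)
bits b7..b0 = 10010110 = 150

150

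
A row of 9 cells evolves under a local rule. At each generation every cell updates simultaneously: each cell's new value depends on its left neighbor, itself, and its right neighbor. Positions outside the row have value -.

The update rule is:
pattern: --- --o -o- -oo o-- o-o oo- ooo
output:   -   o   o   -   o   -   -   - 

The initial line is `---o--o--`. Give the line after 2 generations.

--oooooo-
-o------o

-o------o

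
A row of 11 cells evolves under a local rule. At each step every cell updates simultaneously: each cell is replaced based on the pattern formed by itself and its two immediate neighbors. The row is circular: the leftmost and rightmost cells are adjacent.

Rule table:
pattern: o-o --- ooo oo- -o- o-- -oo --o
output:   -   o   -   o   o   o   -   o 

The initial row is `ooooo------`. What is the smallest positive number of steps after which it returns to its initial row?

22

step 1: ----ooooooo
step 2: oooo------o
step 3: ---ooooooo-
step 4: ooo------oo
step 5: --ooooooo--
step 6: oo------ooo
step 7: -ooooooo---
step 8: o------oooo
step 9: ooooooo----
step 10: ------ooooo
step 11: oooooo----o
step 12: -----ooooo-
step 13: ooooo----oo
step 14: ----ooooo--
step 15: oooo----ooo
step 16: ---ooooo---
step 17: ooo----oooo
step 18: --ooooo----
step 19: oo----ooooo
step 20: -ooooo-----
step 21: o----oooooo
step 22: ooooo------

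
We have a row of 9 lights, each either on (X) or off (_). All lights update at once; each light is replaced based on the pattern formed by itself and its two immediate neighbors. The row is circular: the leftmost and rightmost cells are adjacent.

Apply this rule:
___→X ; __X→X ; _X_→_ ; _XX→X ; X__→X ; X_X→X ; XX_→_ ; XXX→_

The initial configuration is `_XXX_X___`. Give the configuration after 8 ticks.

X____XX_X

tick 1: XX__X_XXX
tick 2: __XX_XX__
tick 3: XXX_XX_XX
tick 4: ___XX_XX_
tick 5: XXXX_XX_X
tick 6: ____XX_XX
tick 7: XXXXX_XX_
tick 8: X____XX_X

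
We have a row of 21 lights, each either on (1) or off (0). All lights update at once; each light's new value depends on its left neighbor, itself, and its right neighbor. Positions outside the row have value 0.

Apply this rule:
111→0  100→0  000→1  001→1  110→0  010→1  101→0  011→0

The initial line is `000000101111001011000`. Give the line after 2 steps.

111111100000011000011
000000001111100011100

000000001111100011100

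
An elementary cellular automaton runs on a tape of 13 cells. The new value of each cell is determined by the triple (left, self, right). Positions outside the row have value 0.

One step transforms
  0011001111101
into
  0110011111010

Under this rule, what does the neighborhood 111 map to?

1

At position 7 the neighborhood is 111; the next row has 1 there.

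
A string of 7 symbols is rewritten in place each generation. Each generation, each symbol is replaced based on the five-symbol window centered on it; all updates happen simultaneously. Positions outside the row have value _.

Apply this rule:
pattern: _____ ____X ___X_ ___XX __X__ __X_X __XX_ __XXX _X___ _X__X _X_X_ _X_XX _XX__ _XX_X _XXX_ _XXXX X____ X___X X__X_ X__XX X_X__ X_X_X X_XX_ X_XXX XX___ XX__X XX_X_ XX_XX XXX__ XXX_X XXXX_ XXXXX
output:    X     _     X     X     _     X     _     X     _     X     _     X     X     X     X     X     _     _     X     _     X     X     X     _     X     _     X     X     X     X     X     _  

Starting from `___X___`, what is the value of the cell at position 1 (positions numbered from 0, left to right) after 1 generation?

_

generation 1: X_X___X
position 1 holds _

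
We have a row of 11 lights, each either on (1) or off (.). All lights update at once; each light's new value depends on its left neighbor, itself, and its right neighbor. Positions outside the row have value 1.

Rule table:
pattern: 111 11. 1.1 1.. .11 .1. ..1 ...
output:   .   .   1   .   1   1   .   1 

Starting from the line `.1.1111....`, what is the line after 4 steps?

11..1111...

1111....11.
.....11.1.1
.111.1.1111
11..1111...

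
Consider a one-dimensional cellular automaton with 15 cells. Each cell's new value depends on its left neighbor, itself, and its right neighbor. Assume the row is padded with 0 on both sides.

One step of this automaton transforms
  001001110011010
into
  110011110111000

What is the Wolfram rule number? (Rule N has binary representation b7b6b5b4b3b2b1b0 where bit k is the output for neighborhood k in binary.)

203

position 6: 111 → 1  (bit 7 = 1)
position 7: 110 → 1  (bit 6 = 1)
position 12: 101 → 0  (bit 5 = 0)
position 3: 100 → 0  (bit 4 = 0)
position 5: 011 → 1  (bit 3 = 1)
position 2: 010 → 0  (bit 2 = 0)
position 1: 001 → 1  (bit 1 = 1)
position 0: 000 → 1  (bit 0 = 1)
bits b7..b0 = 11001011 = 203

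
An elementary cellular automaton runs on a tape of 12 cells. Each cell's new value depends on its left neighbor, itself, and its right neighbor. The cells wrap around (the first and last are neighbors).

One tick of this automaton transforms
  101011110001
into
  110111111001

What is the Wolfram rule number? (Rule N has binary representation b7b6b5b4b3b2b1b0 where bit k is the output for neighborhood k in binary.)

position 5: 111 → 1  (bit 7 = 1)
position 0: 110 → 1  (bit 6 = 1)
position 1: 101 → 1  (bit 5 = 1)
position 8: 100 → 1  (bit 4 = 1)
position 4: 011 → 1  (bit 3 = 1)
position 2: 010 → 0  (bit 2 = 0)
position 10: 001 → 0  (bit 1 = 0)
position 9: 000 → 0  (bit 0 = 0)
bits b7..b0 = 11111000 = 248

248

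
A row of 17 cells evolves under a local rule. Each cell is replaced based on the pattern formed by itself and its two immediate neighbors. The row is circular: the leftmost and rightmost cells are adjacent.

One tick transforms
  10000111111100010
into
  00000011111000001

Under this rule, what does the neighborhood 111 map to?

At position 6 the neighborhood is 111; the next row has 1 there.

1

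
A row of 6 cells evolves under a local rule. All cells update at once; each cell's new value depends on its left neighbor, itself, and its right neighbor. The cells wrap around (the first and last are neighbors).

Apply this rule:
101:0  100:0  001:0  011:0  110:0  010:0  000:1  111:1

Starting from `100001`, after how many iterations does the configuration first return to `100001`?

iteration 1: 001100
iteration 2: 100001

2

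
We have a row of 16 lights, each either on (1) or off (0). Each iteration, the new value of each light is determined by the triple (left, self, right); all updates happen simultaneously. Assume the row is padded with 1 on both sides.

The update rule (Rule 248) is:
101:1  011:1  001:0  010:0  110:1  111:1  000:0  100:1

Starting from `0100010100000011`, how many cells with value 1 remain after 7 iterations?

12

1010001010000011
1101000101000011
1110100010100011
1111010001010011
1111101000101011
1111110100010111
1111111010001111
count of 1: 12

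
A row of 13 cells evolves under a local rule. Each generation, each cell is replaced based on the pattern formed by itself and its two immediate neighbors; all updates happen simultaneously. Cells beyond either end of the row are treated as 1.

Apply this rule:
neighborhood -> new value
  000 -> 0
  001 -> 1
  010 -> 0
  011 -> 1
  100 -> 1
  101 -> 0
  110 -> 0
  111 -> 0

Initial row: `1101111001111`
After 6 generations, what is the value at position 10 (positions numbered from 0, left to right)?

0

0001000111000
1010101100101
0000001011001
1000010010111
0100101100100
0011001011011
position 10 holds 0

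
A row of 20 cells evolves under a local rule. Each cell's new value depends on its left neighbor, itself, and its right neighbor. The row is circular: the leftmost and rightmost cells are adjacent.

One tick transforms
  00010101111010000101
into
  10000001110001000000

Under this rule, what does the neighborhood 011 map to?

At position 7 the neighborhood is 011; the next row has 1 there.

1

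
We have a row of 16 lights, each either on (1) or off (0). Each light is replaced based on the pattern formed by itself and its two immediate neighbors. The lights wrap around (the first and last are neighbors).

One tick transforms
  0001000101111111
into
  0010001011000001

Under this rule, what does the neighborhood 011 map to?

1

At position 9 the neighborhood is 011; the next row has 1 there.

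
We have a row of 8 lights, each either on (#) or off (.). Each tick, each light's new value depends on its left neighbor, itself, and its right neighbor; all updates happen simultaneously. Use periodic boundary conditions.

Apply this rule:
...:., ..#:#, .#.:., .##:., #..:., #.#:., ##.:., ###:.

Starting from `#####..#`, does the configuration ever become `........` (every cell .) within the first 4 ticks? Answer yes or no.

no

......#.
.....#..
....#...
...#....
tick 4 is ...#...., still not uniform .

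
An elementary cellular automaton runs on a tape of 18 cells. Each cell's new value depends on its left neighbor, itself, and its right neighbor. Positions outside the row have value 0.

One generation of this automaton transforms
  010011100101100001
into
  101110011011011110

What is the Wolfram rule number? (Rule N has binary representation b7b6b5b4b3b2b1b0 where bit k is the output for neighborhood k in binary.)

position 5: 111 → 0  (bit 7 = 0)
position 6: 110 → 0  (bit 6 = 0)
position 10: 101 → 1  (bit 5 = 1)
position 2: 100 → 1  (bit 4 = 1)
position 4: 011 → 1  (bit 3 = 1)
position 1: 010 → 0  (bit 2 = 0)
position 0: 001 → 1  (bit 1 = 1)
position 14: 000 → 1  (bit 0 = 1)
bits b7..b0 = 00111011 = 59

59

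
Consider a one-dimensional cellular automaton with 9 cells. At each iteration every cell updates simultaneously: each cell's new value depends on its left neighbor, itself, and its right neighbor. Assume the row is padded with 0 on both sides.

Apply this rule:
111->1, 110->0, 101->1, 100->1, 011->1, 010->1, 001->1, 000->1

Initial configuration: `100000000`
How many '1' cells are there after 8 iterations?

111111111
111111110
111111101
111111011
111110110
111101101
111011011
110110110
count of 1: 6

6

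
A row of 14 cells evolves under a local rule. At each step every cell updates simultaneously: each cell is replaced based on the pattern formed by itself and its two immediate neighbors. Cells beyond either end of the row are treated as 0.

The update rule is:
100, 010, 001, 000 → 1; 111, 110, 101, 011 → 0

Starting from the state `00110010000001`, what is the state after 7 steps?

step 1: 11001111111111
step 2: 00110000000000
step 3: 11001111111111  (repeats step 1; period 2)
step 7: 11001111111111

11001111111111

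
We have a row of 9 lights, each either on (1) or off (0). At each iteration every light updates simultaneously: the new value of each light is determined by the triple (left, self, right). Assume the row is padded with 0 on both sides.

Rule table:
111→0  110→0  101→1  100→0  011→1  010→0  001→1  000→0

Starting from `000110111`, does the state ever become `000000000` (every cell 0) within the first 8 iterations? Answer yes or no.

yes

iteration 1: 001101100
iteration 2: 011011000
iteration 3: 110110000
iteration 4: 101100000
iteration 5: 011000000
iteration 6: 110000000
iteration 7: 100000000
iteration 8: 000000000
all cells are 0 at iteration 8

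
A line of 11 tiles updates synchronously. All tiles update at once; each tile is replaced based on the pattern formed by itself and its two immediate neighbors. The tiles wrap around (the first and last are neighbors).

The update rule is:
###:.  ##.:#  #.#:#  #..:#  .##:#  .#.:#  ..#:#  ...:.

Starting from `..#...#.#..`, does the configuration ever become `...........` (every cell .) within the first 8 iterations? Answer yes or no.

no

.###.#####.
##.###...##
.###.##.##.
##.########
.###.......
##.##......
######....#
.....##..##
iteration 8 is .....##..##, still not uniform .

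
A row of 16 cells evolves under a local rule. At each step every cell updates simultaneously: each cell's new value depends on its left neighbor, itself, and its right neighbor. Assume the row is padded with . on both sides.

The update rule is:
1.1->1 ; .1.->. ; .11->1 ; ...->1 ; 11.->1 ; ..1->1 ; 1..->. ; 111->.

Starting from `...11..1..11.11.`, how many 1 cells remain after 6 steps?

11

11111.1..111111.
1...11..11....1.
..1111.111.111..
111..111.111.1.1
1.1.11.111.11.1.
.1.11111.11111..
count of 1: 11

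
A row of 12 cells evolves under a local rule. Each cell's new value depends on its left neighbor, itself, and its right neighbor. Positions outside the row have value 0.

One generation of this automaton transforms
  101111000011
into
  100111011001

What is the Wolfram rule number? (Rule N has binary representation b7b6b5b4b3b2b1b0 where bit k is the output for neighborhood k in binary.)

position 3: 111 → 1  (bit 7 = 1)
position 5: 110 → 1  (bit 6 = 1)
position 1: 101 → 0  (bit 5 = 0)
position 6: 100 → 0  (bit 4 = 0)
position 2: 011 → 0  (bit 3 = 0)
position 0: 010 → 1  (bit 2 = 1)
position 9: 001 → 0  (bit 1 = 0)
position 7: 000 → 1  (bit 0 = 1)
bits b7..b0 = 11000101 = 197

197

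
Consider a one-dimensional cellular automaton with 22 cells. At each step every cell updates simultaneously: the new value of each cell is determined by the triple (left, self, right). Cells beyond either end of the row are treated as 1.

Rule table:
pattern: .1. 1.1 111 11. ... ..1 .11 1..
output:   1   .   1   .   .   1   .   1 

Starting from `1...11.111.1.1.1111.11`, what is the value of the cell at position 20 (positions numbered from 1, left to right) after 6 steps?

step 1: .1.1....1..1.1..11...1
step 2: .1.11..11111.111..1.1.
step 3: .1...11.111...1.111.1.
step 4: .11.1....1.1.11..1..1.
step 5: ....11..11.1...111111.
step 6: 1..1..11...11.1.1111..
position 20 holds 1

1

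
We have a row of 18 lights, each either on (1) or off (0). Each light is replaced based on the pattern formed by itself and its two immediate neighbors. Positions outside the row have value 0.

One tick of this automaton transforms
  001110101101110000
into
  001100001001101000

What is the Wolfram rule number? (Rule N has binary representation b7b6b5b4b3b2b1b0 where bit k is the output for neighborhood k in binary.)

position 3: 111 → 1  (bit 7 = 1)
position 4: 110 → 0  (bit 6 = 0)
position 5: 101 → 0  (bit 5 = 0)
position 14: 100 → 1  (bit 4 = 1)
position 2: 011 → 1  (bit 3 = 1)
position 6: 010 → 0  (bit 2 = 0)
position 1: 001 → 0  (bit 1 = 0)
position 0: 000 → 0  (bit 0 = 0)
bits b7..b0 = 10011000 = 152

152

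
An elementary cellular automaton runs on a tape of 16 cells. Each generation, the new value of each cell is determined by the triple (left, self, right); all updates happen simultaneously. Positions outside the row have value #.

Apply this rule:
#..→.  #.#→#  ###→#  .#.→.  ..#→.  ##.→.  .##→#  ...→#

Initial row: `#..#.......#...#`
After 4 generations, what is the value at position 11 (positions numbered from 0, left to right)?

.....#####...#.#
.###.####..#..##
###.####......##
##.####..####.##
position 11 holds #

#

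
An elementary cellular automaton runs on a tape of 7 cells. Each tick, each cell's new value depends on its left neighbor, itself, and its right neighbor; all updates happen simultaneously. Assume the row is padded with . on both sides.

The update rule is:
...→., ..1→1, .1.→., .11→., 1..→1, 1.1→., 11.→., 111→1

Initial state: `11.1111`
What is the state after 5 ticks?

1.1..1.

....11.
...1..1
..1.11.
.1....1
1.1..1.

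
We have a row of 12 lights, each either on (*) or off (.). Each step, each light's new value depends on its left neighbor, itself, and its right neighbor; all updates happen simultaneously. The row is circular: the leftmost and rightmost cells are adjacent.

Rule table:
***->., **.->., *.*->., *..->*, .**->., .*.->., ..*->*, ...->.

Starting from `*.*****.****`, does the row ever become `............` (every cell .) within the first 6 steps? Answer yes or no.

yes

............
all cells are . at step 1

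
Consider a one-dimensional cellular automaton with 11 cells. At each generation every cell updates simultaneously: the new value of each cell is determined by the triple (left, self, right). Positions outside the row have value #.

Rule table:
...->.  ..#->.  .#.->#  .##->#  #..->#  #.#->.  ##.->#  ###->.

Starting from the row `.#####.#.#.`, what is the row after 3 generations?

generation 1: .#...#.#.#.
generation 2: .##..#.#.#.
generation 3: .###.#.#.#.

.###.#.#.#.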